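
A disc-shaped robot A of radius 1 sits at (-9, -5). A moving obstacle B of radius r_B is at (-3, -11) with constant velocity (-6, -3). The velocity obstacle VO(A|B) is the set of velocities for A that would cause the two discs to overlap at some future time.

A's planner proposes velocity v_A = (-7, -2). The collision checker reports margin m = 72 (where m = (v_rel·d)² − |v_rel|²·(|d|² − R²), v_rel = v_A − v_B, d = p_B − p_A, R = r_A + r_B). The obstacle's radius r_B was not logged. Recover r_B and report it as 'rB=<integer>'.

m = 72
d = (6, -6);  v_rel = (-1, 1),  |v_rel|² = 2
v_rel×d = (-1)·(-6) − (1)·(6) = 0
since m = R²·2 − 0²:  R² = (0 + 72) / 2 = 36
R = √36 = 6  ⇒  r_B = 6 − 1 = 5

rB=5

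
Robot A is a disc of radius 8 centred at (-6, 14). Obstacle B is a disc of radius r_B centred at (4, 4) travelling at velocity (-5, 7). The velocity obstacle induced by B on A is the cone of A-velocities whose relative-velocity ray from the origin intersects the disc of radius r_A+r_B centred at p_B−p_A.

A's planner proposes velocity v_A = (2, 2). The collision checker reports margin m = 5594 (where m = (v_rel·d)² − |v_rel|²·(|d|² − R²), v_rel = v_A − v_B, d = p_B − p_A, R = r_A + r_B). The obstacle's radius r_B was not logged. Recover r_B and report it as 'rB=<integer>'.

m = 5594
d = (10, -10);  v_rel = (7, -5),  |v_rel|² = 74
v_rel×d = (7)·(-10) − (-5)·(10) = -20
since m = R²·74 − (-20)²:  R² = (400 + 5594) / 74 = 81
R = √81 = 9  ⇒  r_B = 9 − 8 = 1

rB=1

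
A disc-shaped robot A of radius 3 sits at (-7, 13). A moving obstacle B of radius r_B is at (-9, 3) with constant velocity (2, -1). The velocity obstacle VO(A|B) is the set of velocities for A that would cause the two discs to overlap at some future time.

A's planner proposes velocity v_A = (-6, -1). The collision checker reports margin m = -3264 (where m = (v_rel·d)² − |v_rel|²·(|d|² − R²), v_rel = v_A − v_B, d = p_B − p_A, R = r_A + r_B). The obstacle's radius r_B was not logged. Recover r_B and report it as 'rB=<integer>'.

m = -3264
d = (-2, -10);  v_rel = (-8, 0),  |v_rel|² = 64
v_rel×d = (-8)·(-10) − (0)·(-2) = 80
since m = R²·64 − 80²:  R² = (6400 + -3264) / 64 = 49
R = √49 = 7  ⇒  r_B = 7 − 3 = 4

rB=4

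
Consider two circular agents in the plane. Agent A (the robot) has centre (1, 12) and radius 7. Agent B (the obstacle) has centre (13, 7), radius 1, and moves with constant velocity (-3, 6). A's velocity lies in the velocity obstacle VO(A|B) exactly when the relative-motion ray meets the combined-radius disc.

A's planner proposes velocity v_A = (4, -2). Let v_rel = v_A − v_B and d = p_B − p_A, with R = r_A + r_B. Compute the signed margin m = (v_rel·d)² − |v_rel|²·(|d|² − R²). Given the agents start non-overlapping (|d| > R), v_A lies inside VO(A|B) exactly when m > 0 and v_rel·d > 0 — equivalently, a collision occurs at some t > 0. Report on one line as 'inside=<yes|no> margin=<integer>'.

d = (12, -5),  |d|² = 169;  R = 7+1 = 8,  c = 169−8² = 105
v_rel = (7, -8),  |v_rel|² = 113;  v_rel·d = (7)·(12) + (-8)·(-5) = 124
113·t² − 248·t + 105 = 0  ⇒  m = 124² − 113·105 = 3511
m = 3511 > 0,  v_rel·d = 124 > 0  ⇒  inside

inside=yes margin=3511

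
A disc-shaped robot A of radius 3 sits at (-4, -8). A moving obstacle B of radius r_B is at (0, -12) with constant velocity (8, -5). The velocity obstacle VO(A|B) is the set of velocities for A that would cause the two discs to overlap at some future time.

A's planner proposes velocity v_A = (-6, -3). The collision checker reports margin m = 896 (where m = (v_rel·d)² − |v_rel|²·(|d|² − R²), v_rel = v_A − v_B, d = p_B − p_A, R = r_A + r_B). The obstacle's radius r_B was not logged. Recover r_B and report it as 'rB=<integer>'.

m = 896
d = (4, -4);  v_rel = (-14, 2),  |v_rel|² = 200
v_rel×d = (-14)·(-4) − (2)·(4) = 48
since m = R²·200 − 48²:  R² = (2304 + 896) / 200 = 16
R = √16 = 4  ⇒  r_B = 4 − 3 = 1

rB=1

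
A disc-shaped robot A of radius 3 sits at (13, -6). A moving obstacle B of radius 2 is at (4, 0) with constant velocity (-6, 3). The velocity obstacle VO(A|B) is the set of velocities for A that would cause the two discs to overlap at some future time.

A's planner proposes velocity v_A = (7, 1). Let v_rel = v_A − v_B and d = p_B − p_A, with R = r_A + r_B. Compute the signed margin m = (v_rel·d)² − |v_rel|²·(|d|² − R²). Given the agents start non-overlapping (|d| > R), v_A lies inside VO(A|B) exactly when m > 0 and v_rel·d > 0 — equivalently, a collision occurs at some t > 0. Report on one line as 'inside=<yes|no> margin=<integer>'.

d = (-9, 6),  |d|² = 117;  R = 3+2 = 5,  c = 117−5² = 92
v_rel = (13, -2),  |v_rel|² = 173;  v_rel·d = (13)·(-9) + (-2)·(6) = -129
173·t² + 258·t + 92 = 0  ⇒  m = (-129)² − 173·92 = 725
m = 725 > 0,  v_rel·d = -129 < 0  ⇒  outside

inside=no margin=725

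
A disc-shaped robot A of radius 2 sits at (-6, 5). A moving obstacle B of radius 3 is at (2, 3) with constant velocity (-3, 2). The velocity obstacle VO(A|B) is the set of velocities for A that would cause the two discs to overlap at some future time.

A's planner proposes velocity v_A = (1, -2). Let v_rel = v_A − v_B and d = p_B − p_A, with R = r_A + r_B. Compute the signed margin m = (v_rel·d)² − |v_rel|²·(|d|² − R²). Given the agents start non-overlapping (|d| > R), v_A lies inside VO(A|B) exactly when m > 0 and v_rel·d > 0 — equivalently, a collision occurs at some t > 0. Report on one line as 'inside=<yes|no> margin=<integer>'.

d = (8, -2),  |d|² = 68;  R = 2+3 = 5,  c = 68−5² = 43
v_rel = (4, -4),  |v_rel|² = 32;  v_rel·d = (4)·(8) + (-4)·(-2) = 40
32·t² − 80·t + 43 = 0  ⇒  m = 40² − 32·43 = 224
m = 224 > 0,  v_rel·d = 40 > 0  ⇒  inside

inside=yes margin=224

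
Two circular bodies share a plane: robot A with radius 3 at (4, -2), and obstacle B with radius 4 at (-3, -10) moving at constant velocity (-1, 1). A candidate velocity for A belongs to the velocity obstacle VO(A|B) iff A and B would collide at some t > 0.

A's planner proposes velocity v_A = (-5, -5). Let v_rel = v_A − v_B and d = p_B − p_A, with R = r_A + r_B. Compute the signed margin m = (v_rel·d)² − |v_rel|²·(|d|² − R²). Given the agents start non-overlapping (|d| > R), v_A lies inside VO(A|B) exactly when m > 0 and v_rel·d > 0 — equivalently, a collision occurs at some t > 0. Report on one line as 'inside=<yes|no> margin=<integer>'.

d = (-7, -8),  |d|² = 113;  R = 3+4 = 7,  c = 113−7² = 64
v_rel = (-4, -6),  |v_rel|² = 52;  v_rel·d = (-4)·(-7) + (-6)·(-8) = 76
52·t² − 152·t + 64 = 0  ⇒  m = 76² − 52·64 = 2448
m = 2448 > 0,  v_rel·d = 76 > 0  ⇒  inside

inside=yes margin=2448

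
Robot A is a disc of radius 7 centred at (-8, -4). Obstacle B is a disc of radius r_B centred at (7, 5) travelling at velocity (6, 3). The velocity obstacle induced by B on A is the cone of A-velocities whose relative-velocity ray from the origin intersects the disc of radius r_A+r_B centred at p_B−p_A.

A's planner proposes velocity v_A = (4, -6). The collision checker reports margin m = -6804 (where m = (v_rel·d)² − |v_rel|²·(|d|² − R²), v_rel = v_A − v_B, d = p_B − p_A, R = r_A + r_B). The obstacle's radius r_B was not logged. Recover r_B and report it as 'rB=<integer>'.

m = -6804
d = (15, 9);  v_rel = (-2, -9),  |v_rel|² = 85
v_rel×d = (-2)·(9) − (-9)·(15) = 117
since m = R²·85 − 117²:  R² = (13689 + -6804) / 85 = 81
R = √81 = 9  ⇒  r_B = 9 − 7 = 2

rB=2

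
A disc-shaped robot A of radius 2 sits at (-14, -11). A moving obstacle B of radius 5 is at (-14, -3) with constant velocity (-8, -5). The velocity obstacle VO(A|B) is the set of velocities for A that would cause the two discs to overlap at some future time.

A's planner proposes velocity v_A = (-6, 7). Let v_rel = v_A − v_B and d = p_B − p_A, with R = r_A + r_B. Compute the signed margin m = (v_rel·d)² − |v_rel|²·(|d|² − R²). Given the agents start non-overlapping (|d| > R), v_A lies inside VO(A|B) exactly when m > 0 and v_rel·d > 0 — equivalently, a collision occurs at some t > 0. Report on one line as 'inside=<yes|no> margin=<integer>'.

d = (0, 8),  |d|² = 64;  R = 2+5 = 7,  c = 64−7² = 15
v_rel = (2, 12),  |v_rel|² = 148;  v_rel·d = (2)·(0) + (12)·(8) = 96
148·t² − 192·t + 15 = 0  ⇒  m = 96² − 148·15 = 6996
m = 6996 > 0,  v_rel·d = 96 > 0  ⇒  inside

inside=yes margin=6996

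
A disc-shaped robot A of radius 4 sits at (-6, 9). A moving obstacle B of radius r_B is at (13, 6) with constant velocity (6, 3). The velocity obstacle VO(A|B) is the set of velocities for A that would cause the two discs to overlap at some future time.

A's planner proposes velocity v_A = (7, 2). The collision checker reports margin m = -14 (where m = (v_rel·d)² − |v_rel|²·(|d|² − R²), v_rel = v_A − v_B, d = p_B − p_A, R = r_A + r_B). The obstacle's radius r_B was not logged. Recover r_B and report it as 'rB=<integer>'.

m = -14
d = (19, -3);  v_rel = (1, -1),  |v_rel|² = 2
v_rel×d = (1)·(-3) − (-1)·(19) = 16
since m = R²·2 − 16²:  R² = (256 + -14) / 2 = 121
R = √121 = 11  ⇒  r_B = 11 − 4 = 7

rB=7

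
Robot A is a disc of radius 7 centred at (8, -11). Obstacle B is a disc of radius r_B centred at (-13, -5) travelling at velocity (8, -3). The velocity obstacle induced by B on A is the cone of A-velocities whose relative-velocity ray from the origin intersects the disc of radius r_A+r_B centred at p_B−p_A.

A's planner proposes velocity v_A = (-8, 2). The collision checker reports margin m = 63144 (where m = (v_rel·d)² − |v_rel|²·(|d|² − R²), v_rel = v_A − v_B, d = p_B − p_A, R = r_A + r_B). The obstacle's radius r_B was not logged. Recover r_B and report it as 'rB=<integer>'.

m = 63144
d = (-21, 6);  v_rel = (-16, 5),  |v_rel|² = 281
v_rel×d = (-16)·(6) − (5)·(-21) = 9
since m = R²·281 − 9²:  R² = (81 + 63144) / 281 = 225
R = √225 = 15  ⇒  r_B = 15 − 7 = 8

rB=8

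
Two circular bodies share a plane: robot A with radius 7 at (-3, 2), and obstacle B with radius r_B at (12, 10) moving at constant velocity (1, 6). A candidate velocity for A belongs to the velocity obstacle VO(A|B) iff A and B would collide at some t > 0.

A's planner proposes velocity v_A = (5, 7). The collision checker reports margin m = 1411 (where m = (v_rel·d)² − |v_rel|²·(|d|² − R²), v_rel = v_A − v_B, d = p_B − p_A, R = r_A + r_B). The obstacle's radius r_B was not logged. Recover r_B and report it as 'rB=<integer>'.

m = 1411
d = (15, 8);  v_rel = (4, 1),  |v_rel|² = 17
v_rel×d = (4)·(8) − (1)·(15) = 17
since m = R²·17 − 17²:  R² = (289 + 1411) / 17 = 100
R = √100 = 10  ⇒  r_B = 10 − 7 = 3

rB=3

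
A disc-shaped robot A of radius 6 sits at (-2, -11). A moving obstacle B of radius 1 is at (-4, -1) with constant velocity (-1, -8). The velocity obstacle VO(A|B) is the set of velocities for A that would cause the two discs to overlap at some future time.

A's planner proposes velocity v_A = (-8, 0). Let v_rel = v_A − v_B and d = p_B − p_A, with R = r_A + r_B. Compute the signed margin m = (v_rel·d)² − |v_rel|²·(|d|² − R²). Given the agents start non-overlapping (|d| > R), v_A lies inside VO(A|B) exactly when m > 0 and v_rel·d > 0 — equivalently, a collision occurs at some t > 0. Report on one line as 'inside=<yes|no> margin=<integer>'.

d = (-2, 10),  |d|² = 104;  R = 6+1 = 7,  c = 104−7² = 55
v_rel = (-7, 8),  |v_rel|² = 113;  v_rel·d = (-7)·(-2) + (8)·(10) = 94
113·t² − 188·t + 55 = 0  ⇒  m = 94² − 113·55 = 2621
m = 2621 > 0,  v_rel·d = 94 > 0  ⇒  inside

inside=yes margin=2621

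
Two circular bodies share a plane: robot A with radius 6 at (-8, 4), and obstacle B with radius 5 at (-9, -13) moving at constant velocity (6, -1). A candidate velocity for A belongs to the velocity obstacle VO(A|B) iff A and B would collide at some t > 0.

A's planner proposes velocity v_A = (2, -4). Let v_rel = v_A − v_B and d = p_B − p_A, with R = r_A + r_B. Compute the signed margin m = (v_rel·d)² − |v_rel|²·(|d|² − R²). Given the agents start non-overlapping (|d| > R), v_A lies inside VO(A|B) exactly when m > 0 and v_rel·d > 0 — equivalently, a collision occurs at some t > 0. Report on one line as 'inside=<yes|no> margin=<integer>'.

d = (-1, -17),  |d|² = 290;  R = 6+5 = 11,  c = 290−11² = 169
v_rel = (-4, -3),  |v_rel|² = 25;  v_rel·d = (-4)·(-1) + (-3)·(-17) = 55
25·t² − 110·t + 169 = 0  ⇒  m = 55² − 25·169 = -1200
m = -1200 < 0,  v_rel·d = 55 > 0  ⇒  outside

inside=no margin=-1200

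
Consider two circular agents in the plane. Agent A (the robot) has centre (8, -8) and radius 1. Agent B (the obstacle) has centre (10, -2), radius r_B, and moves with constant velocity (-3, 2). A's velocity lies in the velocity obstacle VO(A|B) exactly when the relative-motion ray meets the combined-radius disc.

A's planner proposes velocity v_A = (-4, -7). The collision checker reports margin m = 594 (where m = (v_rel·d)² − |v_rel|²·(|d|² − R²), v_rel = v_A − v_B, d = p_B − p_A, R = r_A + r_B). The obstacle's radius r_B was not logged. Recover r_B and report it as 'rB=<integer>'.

m = 594
d = (2, 6);  v_rel = (-1, -9),  |v_rel|² = 82
v_rel×d = (-1)·(6) − (-9)·(2) = 12
since m = R²·82 − 12²:  R² = (144 + 594) / 82 = 9
R = √9 = 3  ⇒  r_B = 3 − 1 = 2

rB=2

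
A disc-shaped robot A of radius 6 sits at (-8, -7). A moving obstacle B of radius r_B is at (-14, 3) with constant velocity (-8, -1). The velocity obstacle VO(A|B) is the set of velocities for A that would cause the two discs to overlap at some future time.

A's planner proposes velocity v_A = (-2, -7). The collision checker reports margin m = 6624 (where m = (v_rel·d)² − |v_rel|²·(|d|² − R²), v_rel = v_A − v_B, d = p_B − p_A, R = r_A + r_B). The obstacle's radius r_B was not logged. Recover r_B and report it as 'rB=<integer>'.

m = 6624
d = (-6, 10);  v_rel = (6, -6),  |v_rel|² = 72
v_rel×d = (6)·(10) − (-6)·(-6) = 24
since m = R²·72 − 24²:  R² = (576 + 6624) / 72 = 100
R = √100 = 10  ⇒  r_B = 10 − 6 = 4

rB=4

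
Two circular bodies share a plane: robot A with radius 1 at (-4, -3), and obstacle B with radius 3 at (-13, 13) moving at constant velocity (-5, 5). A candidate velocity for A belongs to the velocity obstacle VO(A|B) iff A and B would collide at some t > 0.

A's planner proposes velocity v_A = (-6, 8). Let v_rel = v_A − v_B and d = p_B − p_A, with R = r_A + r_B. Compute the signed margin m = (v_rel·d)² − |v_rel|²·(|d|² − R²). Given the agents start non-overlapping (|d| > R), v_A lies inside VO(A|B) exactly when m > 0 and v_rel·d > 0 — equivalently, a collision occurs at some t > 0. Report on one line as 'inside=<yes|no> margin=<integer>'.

d = (-9, 16),  |d|² = 337;  R = 1+3 = 4,  c = 337−4² = 321
v_rel = (-1, 3),  |v_rel|² = 10;  v_rel·d = (-1)·(-9) + (3)·(16) = 57
10·t² − 114·t + 321 = 0  ⇒  m = 57² − 10·321 = 39
m = 39 > 0,  v_rel·d = 57 > 0  ⇒  inside

inside=yes margin=39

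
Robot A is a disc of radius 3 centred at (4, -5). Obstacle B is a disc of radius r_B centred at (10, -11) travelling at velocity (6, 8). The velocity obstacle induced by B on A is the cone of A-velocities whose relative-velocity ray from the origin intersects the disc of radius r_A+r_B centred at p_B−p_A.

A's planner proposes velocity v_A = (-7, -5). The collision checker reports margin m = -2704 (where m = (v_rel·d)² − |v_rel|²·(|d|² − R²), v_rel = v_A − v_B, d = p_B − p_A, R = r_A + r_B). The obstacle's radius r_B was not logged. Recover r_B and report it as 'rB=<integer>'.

m = -2704
d = (6, -6);  v_rel = (-13, -13),  |v_rel|² = 338
v_rel×d = (-13)·(-6) − (-13)·(6) = 156
since m = R²·338 − 156²:  R² = (24336 + -2704) / 338 = 64
R = √64 = 8  ⇒  r_B = 8 − 3 = 5

rB=5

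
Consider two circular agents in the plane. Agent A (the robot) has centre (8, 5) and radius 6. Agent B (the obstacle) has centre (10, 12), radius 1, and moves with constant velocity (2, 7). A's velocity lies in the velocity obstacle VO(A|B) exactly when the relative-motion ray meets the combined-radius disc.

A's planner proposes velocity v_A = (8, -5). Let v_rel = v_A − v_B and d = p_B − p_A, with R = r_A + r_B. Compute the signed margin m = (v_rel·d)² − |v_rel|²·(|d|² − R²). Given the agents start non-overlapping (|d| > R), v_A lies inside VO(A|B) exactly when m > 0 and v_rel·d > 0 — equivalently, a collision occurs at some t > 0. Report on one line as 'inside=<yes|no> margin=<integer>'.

d = (2, 7),  |d|² = 53;  R = 6+1 = 7,  c = 53−7² = 4
v_rel = (6, -12),  |v_rel|² = 180;  v_rel·d = (6)·(2) + (-12)·(7) = -72
180·t² + 144·t + 4 = 0  ⇒  m = (-72)² − 180·4 = 4464
m = 4464 > 0,  v_rel·d = -72 < 0  ⇒  outside

inside=no margin=4464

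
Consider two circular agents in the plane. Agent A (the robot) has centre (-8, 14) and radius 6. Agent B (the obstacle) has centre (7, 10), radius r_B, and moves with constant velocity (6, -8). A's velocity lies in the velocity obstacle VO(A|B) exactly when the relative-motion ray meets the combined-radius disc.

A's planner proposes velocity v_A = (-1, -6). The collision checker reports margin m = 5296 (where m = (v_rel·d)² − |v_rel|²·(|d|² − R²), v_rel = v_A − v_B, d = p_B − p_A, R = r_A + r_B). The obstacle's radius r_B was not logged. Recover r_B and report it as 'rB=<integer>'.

m = 5296
d = (15, -4);  v_rel = (-7, 2),  |v_rel|² = 53
v_rel×d = (-7)·(-4) − (2)·(15) = -2
since m = R²·53 − (-2)²:  R² = (4 + 5296) / 53 = 100
R = √100 = 10  ⇒  r_B = 10 − 6 = 4

rB=4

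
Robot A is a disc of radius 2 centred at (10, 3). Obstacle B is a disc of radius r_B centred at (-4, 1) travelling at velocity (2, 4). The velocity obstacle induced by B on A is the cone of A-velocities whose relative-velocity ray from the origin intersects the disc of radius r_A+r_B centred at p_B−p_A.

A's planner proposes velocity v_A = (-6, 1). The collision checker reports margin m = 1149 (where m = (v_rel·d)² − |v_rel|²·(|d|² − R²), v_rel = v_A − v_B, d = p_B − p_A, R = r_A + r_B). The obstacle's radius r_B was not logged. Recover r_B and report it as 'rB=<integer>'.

m = 1149
d = (-14, -2);  v_rel = (-8, -3),  |v_rel|² = 73
v_rel×d = (-8)·(-2) − (-3)·(-14) = -26
since m = R²·73 − (-26)²:  R² = (676 + 1149) / 73 = 25
R = √25 = 5  ⇒  r_B = 5 − 2 = 3

rB=3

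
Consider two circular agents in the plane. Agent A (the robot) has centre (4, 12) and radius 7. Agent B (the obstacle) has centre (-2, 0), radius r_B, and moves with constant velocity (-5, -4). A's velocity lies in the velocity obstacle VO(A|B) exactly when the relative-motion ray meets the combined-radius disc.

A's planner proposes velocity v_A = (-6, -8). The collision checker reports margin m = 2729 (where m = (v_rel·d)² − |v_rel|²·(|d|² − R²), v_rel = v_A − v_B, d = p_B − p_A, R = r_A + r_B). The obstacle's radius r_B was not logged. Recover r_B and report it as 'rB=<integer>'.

m = 2729
d = (-6, -12);  v_rel = (-1, -4),  |v_rel|² = 17
v_rel×d = (-1)·(-12) − (-4)·(-6) = -12
since m = R²·17 − (-12)²:  R² = (144 + 2729) / 17 = 169
R = √169 = 13  ⇒  r_B = 13 − 7 = 6

rB=6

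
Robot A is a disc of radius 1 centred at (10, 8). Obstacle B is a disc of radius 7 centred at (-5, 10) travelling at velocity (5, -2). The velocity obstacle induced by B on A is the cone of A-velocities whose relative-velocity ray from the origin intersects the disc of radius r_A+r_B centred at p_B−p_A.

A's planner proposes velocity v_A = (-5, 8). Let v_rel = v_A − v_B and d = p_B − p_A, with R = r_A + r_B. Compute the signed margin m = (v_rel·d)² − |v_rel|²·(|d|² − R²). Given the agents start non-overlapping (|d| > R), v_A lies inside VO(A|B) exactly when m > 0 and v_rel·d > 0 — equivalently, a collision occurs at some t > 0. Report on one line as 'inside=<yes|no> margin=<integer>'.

d = (-15, 2),  |d|² = 229;  R = 1+7 = 8,  c = 229−8² = 165
v_rel = (-10, 10),  |v_rel|² = 200;  v_rel·d = (-10)·(-15) + (10)·(2) = 170
200·t² − 340·t + 165 = 0  ⇒  m = 170² − 200·165 = -4100
m = -4100 < 0,  v_rel·d = 170 > 0  ⇒  outside

inside=no margin=-4100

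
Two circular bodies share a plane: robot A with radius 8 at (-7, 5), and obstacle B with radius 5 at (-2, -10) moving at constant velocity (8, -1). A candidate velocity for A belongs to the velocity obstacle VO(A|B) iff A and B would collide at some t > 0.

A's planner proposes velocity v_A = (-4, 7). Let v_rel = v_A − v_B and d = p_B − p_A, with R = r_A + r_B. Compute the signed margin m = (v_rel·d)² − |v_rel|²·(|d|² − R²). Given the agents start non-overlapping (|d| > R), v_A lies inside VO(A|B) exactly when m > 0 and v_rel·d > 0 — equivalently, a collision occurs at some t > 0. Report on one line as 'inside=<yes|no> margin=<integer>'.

d = (5, -15),  |d|² = 250;  R = 8+5 = 13,  c = 250−13² = 81
v_rel = (-12, 8),  |v_rel|² = 208;  v_rel·d = (-12)·(5) + (8)·(-15) = -180
208·t² + 360·t + 81 = 0  ⇒  m = (-180)² − 208·81 = 15552
m = 15552 > 0,  v_rel·d = -180 < 0  ⇒  outside

inside=no margin=15552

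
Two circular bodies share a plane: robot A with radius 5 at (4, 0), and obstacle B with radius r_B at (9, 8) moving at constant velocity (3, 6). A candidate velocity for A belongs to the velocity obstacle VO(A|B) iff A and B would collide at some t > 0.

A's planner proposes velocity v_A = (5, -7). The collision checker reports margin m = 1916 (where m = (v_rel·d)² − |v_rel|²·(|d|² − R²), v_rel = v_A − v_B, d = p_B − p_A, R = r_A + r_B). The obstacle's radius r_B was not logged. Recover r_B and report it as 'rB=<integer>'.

m = 1916
d = (5, 8);  v_rel = (2, -13),  |v_rel|² = 173
v_rel×d = (2)·(8) − (-13)·(5) = 81
since m = R²·173 − 81²:  R² = (6561 + 1916) / 173 = 49
R = √49 = 7  ⇒  r_B = 7 − 5 = 2

rB=2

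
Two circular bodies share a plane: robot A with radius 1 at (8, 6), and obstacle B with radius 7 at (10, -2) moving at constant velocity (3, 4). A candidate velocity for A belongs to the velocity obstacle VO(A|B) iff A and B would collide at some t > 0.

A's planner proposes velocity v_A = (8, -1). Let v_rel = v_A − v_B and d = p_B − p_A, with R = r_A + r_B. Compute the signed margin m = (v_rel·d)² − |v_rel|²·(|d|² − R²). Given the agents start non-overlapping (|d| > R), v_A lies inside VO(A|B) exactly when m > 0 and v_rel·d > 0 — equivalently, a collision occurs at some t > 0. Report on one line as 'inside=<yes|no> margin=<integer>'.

d = (2, -8),  |d|² = 68;  R = 1+7 = 8,  c = 68−8² = 4
v_rel = (5, -5),  |v_rel|² = 50;  v_rel·d = (5)·(2) + (-5)·(-8) = 50
50·t² − 100·t + 4 = 0  ⇒  m = 50² − 50·4 = 2300
m = 2300 > 0,  v_rel·d = 50 > 0  ⇒  inside

inside=yes margin=2300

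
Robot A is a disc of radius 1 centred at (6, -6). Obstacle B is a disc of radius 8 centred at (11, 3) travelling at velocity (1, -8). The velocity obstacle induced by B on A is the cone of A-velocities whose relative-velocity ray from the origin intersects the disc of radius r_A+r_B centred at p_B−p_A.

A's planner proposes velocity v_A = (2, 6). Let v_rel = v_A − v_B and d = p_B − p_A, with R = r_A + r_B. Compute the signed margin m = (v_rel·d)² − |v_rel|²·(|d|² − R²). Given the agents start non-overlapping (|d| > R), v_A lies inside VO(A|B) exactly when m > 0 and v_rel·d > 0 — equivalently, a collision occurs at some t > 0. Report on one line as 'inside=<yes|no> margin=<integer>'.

d = (5, 9),  |d|² = 106;  R = 1+8 = 9,  c = 106−9² = 25
v_rel = (1, 14),  |v_rel|² = 197;  v_rel·d = (1)·(5) + (14)·(9) = 131
197·t² − 262·t + 25 = 0  ⇒  m = 131² − 197·25 = 12236
m = 12236 > 0,  v_rel·d = 131 > 0  ⇒  inside

inside=yes margin=12236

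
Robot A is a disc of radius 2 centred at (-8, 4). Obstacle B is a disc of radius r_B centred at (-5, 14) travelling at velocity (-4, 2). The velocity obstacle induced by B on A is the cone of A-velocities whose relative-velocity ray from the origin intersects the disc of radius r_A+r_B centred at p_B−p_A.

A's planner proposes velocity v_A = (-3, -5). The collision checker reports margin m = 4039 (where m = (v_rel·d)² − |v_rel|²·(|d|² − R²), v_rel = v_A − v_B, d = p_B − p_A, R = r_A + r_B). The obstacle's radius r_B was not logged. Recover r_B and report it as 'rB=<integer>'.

m = 4039
d = (3, 10);  v_rel = (1, -7),  |v_rel|² = 50
v_rel×d = (1)·(10) − (-7)·(3) = 31
since m = R²·50 − 31²:  R² = (961 + 4039) / 50 = 100
R = √100 = 10  ⇒  r_B = 10 − 2 = 8

rB=8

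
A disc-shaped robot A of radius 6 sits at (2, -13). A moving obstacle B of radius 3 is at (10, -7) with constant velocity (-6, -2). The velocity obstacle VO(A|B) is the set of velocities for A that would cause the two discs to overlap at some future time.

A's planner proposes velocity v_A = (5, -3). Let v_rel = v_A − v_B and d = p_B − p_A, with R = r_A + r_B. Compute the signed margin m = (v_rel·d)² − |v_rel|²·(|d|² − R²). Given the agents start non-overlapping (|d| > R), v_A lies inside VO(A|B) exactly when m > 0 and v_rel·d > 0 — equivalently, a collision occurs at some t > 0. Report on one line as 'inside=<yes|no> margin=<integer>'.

d = (8, 6),  |d|² = 100;  R = 6+3 = 9,  c = 100−9² = 19
v_rel = (11, -1),  |v_rel|² = 122;  v_rel·d = (11)·(8) + (-1)·(6) = 82
122·t² − 164·t + 19 = 0  ⇒  m = 82² − 122·19 = 4406
m = 4406 > 0,  v_rel·d = 82 > 0  ⇒  inside

inside=yes margin=4406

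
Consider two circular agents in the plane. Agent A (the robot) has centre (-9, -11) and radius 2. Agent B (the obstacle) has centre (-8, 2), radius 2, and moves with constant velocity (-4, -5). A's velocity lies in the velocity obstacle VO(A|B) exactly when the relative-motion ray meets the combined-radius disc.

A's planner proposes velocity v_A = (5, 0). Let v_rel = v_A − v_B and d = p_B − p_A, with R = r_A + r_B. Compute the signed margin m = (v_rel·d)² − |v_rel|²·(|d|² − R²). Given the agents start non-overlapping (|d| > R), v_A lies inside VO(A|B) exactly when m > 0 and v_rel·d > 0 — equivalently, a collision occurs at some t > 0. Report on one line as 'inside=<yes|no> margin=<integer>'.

d = (1, 13),  |d|² = 170;  R = 2+2 = 4,  c = 170−4² = 154
v_rel = (9, 5),  |v_rel|² = 106;  v_rel·d = (9)·(1) + (5)·(13) = 74
106·t² − 148·t + 154 = 0  ⇒  m = 74² − 106·154 = -10848
m = -10848 < 0,  v_rel·d = 74 > 0  ⇒  outside

inside=no margin=-10848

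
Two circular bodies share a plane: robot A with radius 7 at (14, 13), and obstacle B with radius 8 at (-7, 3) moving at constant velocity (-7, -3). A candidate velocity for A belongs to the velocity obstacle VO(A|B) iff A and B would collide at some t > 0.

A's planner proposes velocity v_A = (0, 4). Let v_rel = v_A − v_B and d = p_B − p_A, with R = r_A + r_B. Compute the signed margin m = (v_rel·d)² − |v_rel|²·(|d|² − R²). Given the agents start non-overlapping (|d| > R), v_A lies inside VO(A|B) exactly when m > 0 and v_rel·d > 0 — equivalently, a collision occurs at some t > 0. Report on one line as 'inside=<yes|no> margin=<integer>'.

d = (-21, -10),  |d|² = 541;  R = 7+8 = 15,  c = 541−15² = 316
v_rel = (7, 7),  |v_rel|² = 98;  v_rel·d = (7)·(-21) + (7)·(-10) = -217
98·t² + 434·t + 316 = 0  ⇒  m = (-217)² − 98·316 = 16121
m = 16121 > 0,  v_rel·d = -217 < 0  ⇒  outside

inside=no margin=16121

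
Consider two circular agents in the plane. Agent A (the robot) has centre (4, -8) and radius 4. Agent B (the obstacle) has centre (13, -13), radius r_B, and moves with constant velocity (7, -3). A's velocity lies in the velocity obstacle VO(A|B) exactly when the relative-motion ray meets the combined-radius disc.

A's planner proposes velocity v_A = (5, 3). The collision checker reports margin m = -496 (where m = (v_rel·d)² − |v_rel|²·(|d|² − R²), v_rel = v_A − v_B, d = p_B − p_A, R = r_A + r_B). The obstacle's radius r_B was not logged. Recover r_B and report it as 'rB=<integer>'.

m = -496
d = (9, -5);  v_rel = (-2, 6),  |v_rel|² = 40
v_rel×d = (-2)·(-5) − (6)·(9) = -44
since m = R²·40 − (-44)²:  R² = (1936 + -496) / 40 = 36
R = √36 = 6  ⇒  r_B = 6 − 4 = 2

rB=2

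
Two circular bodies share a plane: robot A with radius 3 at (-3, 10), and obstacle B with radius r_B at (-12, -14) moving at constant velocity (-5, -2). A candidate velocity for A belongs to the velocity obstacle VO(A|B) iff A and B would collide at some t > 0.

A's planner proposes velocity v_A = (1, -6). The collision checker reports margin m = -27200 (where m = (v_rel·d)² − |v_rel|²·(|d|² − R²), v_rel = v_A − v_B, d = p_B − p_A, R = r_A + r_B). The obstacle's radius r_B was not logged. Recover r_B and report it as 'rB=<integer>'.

m = -27200
d = (-9, -24);  v_rel = (6, -4),  |v_rel|² = 52
v_rel×d = (6)·(-24) − (-4)·(-9) = -180
since m = R²·52 − (-180)²:  R² = (32400 + -27200) / 52 = 100
R = √100 = 10  ⇒  r_B = 10 − 3 = 7

rB=7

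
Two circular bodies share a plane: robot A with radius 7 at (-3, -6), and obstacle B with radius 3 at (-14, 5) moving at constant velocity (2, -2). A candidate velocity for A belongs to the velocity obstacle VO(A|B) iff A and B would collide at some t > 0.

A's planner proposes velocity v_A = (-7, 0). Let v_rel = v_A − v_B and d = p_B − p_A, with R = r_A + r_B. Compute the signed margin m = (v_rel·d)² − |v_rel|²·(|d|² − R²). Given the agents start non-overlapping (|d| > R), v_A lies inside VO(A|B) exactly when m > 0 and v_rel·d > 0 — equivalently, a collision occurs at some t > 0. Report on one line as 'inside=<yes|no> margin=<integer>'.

d = (-11, 11),  |d|² = 242;  R = 7+3 = 10,  c = 242−10² = 142
v_rel = (-9, 2),  |v_rel|² = 85;  v_rel·d = (-9)·(-11) + (2)·(11) = 121
85·t² − 242·t + 142 = 0  ⇒  m = 121² − 85·142 = 2571
m = 2571 > 0,  v_rel·d = 121 > 0  ⇒  inside

inside=yes margin=2571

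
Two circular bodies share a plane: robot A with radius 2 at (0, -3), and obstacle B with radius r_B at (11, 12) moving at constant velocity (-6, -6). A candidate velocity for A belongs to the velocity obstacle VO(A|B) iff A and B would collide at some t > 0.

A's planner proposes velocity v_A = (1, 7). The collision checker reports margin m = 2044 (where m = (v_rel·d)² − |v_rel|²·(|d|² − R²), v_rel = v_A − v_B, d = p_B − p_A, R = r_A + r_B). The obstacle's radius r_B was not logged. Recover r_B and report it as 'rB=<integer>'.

m = 2044
d = (11, 15);  v_rel = (7, 13),  |v_rel|² = 218
v_rel×d = (7)·(15) − (13)·(11) = -38
since m = R²·218 − (-38)²:  R² = (1444 + 2044) / 218 = 16
R = √16 = 4  ⇒  r_B = 4 − 2 = 2

rB=2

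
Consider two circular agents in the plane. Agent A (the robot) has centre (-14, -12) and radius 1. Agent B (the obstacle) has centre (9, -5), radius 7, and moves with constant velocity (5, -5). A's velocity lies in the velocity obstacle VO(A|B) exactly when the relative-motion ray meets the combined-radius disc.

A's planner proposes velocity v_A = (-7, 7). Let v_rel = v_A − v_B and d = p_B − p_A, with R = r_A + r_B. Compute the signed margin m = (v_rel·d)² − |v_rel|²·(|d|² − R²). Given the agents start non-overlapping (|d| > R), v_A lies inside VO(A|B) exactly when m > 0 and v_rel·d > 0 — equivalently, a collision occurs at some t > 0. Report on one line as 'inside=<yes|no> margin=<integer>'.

d = (23, 7),  |d|² = 578;  R = 1+7 = 8,  c = 578−8² = 514
v_rel = (-12, 12),  |v_rel|² = 288;  v_rel·d = (-12)·(23) + (12)·(7) = -192
288·t² + 384·t + 514 = 0  ⇒  m = (-192)² − 288·514 = -111168
m = -111168 < 0,  v_rel·d = -192 < 0  ⇒  outside

inside=no margin=-111168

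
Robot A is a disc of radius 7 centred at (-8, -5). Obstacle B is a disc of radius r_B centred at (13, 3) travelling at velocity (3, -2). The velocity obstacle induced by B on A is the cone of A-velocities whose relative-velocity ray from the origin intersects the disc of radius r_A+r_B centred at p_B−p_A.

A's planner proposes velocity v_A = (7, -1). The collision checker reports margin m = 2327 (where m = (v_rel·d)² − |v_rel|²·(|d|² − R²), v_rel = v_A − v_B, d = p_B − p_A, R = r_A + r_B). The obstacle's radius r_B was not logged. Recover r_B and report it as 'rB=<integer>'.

m = 2327
d = (21, 8);  v_rel = (4, 1),  |v_rel|² = 17
v_rel×d = (4)·(8) − (1)·(21) = 11
since m = R²·17 − 11²:  R² = (121 + 2327) / 17 = 144
R = √144 = 12  ⇒  r_B = 12 − 7 = 5

rB=5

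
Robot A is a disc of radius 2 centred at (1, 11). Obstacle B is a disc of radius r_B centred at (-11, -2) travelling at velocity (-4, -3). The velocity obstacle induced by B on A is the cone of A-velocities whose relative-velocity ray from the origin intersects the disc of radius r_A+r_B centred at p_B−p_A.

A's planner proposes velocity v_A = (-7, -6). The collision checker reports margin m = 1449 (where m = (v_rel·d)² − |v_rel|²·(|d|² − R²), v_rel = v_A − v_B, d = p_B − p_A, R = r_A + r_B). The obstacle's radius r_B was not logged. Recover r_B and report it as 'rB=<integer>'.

m = 1449
d = (-12, -13);  v_rel = (-3, -3),  |v_rel|² = 18
v_rel×d = (-3)·(-13) − (-3)·(-12) = 3
since m = R²·18 − 3²:  R² = (9 + 1449) / 18 = 81
R = √81 = 9  ⇒  r_B = 9 − 2 = 7

rB=7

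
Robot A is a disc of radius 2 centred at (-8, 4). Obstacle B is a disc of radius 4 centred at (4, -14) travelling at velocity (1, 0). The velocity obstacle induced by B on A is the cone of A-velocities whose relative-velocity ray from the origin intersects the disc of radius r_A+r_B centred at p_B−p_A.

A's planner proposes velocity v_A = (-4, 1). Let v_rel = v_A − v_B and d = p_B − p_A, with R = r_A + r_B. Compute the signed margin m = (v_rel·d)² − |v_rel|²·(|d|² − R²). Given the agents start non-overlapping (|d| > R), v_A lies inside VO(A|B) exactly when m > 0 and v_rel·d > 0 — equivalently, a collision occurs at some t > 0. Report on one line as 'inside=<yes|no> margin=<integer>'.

d = (12, -18),  |d|² = 468;  R = 2+4 = 6,  c = 468−6² = 432
v_rel = (-5, 1),  |v_rel|² = 26;  v_rel·d = (-5)·(12) + (1)·(-18) = -78
26·t² + 156·t + 432 = 0  ⇒  m = (-78)² − 26·432 = -5148
m = -5148 < 0,  v_rel·d = -78 < 0  ⇒  outside

inside=no margin=-5148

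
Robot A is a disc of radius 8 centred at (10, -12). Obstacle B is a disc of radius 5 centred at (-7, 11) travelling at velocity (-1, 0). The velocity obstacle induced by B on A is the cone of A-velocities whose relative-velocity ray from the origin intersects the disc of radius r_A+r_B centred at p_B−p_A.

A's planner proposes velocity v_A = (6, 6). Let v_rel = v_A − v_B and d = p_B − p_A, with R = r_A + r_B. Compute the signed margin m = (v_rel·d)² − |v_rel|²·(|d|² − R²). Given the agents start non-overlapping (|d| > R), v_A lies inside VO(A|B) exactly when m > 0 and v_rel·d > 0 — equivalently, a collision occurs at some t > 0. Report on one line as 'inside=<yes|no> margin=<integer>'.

d = (-17, 23),  |d|² = 818;  R = 8+5 = 13,  c = 818−13² = 649
v_rel = (7, 6),  |v_rel|² = 85;  v_rel·d = (7)·(-17) + (6)·(23) = 19
85·t² − 38·t + 649 = 0  ⇒  m = 19² − 85·649 = -54804
m = -54804 < 0,  v_rel·d = 19 > 0  ⇒  outside

inside=no margin=-54804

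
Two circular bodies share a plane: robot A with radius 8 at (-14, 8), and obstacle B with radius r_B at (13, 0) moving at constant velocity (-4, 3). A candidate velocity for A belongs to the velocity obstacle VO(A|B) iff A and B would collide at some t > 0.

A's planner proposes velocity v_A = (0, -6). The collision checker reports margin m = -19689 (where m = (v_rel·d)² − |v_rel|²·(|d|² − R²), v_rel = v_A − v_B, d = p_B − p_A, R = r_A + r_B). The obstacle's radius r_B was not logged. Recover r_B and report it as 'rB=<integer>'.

m = -19689
d = (27, -8);  v_rel = (4, -9),  |v_rel|² = 97
v_rel×d = (4)·(-8) − (-9)·(27) = 211
since m = R²·97 − 211²:  R² = (44521 + -19689) / 97 = 256
R = √256 = 16  ⇒  r_B = 16 − 8 = 8

rB=8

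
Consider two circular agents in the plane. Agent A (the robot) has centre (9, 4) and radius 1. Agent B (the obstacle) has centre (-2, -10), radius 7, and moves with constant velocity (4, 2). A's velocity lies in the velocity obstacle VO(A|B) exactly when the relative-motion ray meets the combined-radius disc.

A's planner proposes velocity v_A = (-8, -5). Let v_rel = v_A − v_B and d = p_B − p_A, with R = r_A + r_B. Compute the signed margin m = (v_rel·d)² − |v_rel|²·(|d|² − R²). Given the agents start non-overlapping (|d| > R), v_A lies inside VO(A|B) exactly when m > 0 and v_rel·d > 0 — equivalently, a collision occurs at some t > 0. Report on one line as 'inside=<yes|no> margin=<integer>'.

d = (-11, -14),  |d|² = 317;  R = 1+7 = 8,  c = 317−8² = 253
v_rel = (-12, -7),  |v_rel|² = 193;  v_rel·d = (-12)·(-11) + (-7)·(-14) = 230
193·t² − 460·t + 253 = 0  ⇒  m = 230² − 193·253 = 4071
m = 4071 > 0,  v_rel·d = 230 > 0  ⇒  inside

inside=yes margin=4071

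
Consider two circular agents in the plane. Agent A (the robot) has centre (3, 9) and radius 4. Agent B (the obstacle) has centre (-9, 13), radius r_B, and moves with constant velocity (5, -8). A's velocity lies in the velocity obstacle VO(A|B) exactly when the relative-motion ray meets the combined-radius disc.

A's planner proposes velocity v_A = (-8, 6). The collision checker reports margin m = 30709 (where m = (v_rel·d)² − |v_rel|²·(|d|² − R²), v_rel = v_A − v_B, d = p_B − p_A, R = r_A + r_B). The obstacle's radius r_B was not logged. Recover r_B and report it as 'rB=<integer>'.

m = 30709
d = (-12, 4);  v_rel = (-13, 14),  |v_rel|² = 365
v_rel×d = (-13)·(4) − (14)·(-12) = 116
since m = R²·365 − 116²:  R² = (13456 + 30709) / 365 = 121
R = √121 = 11  ⇒  r_B = 11 − 4 = 7

rB=7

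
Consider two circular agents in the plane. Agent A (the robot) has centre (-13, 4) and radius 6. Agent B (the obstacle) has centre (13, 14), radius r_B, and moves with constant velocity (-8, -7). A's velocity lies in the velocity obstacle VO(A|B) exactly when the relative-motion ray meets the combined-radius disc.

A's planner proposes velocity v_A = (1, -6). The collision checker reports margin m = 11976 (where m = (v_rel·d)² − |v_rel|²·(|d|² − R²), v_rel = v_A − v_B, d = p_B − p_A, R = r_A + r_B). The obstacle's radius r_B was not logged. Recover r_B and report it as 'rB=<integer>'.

m = 11976
d = (26, 10);  v_rel = (9, 1),  |v_rel|² = 82
v_rel×d = (9)·(10) − (1)·(26) = 64
since m = R²·82 − 64²:  R² = (4096 + 11976) / 82 = 196
R = √196 = 14  ⇒  r_B = 14 − 6 = 8

rB=8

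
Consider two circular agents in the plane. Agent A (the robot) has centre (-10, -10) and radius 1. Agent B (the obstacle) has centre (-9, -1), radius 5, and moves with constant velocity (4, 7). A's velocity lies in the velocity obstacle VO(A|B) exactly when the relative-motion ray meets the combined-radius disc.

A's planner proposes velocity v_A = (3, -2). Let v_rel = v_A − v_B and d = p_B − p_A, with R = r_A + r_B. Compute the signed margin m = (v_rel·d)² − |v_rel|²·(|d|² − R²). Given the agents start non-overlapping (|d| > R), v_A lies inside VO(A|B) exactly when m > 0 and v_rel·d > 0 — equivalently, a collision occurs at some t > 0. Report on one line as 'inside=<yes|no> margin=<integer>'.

d = (1, 9),  |d|² = 82;  R = 1+5 = 6,  c = 82−6² = 46
v_rel = (-1, -9),  |v_rel|² = 82;  v_rel·d = (-1)·(1) + (-9)·(9) = -82
82·t² + 164·t + 46 = 0  ⇒  m = (-82)² − 82·46 = 2952
m = 2952 > 0,  v_rel·d = -82 < 0  ⇒  outside

inside=no margin=2952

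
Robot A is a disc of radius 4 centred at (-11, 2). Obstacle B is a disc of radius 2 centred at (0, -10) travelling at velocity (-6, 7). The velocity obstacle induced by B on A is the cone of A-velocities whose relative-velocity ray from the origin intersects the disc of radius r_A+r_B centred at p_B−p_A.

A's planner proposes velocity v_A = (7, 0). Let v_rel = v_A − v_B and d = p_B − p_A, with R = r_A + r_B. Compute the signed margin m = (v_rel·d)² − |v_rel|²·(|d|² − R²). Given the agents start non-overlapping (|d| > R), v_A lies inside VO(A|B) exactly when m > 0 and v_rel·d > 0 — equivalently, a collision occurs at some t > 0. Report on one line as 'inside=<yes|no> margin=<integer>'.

d = (11, -12),  |d|² = 265;  R = 4+2 = 6,  c = 265−6² = 229
v_rel = (13, -7),  |v_rel|² = 218;  v_rel·d = (13)·(11) + (-7)·(-12) = 227
218·t² − 454·t + 229 = 0  ⇒  m = 227² − 218·229 = 1607
m = 1607 > 0,  v_rel·d = 227 > 0  ⇒  inside

inside=yes margin=1607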